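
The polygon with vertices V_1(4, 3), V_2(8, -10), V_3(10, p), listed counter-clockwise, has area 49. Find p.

8

Write out the shoelace sum; only the two edges meeting at V_3 involve p:
2·Area = [(8·p − 10·(-10)) + (10·3 − 4·p)] + -64
       = 4·p + 66 = 98
⇒ p = 8.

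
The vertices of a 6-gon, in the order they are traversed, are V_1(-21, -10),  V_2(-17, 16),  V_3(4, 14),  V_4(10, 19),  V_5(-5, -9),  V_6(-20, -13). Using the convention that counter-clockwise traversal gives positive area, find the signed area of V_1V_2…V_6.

Cross-terms: -506, -302, -64, 5, -115, -73  ⇒  Σ = -1055
Signed area = Σ/2 = -527.5 (negative ⇒ clockwise traversal).

-527.5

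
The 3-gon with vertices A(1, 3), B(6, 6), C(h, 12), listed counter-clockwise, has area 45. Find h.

Write out the shoelace sum; only the two edges meeting at C involve h:
2·Area = [(6·12 − h·6) + (h·3 − 1·12)] + -12
       = -3·h + 48 = 90
⇒ h = -14.

-14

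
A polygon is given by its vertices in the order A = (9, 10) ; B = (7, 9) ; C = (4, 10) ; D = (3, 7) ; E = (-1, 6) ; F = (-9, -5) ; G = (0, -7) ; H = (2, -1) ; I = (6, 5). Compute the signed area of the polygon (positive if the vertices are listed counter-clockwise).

117.5

Apply Gauss's area formula: 2A = Σ (x_i·y_{i+1} − x_{i+1}·y_i), indices taken mod 9.
Σ = (11) + (34) + (-2) + (25) + (59) + (63) + (14) + (16) + (15) = 235
Signed area = Σ/2 = 117.5 (positive ⇒ counter-clockwise traversal).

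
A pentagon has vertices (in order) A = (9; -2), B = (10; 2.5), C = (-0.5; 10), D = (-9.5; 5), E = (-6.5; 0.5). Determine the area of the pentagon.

136.25

Apply Gauss's area formula: 2A = Σ (x_i·y_{i+1} − x_{i+1}·y_i), indices taken mod 5.
Σ = (42.5) + (101.25) + (92.5) + (27.75) + (8.5) = 272.5
Area = |Σ|/2 = 136.25.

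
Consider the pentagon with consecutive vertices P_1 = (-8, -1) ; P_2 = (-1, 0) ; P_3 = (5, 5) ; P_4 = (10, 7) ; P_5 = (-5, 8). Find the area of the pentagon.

81.5

Apply the surveyor's formula: 2A = Σ (x_i·y_{i+1} − x_{i+1}·y_i), indices taken mod 5.
P_1→P_2: (-8)(0) − (-1)(-1) = -1
P_2→P_3: (-1)(5) − (5)(0) = -5
P_3→P_4: (5)(7) − (10)(5) = -15
P_4→P_5: (10)(8) − (-5)(7) = 115
P_5→P_1: (-5)(-1) − (-8)(8) = 69
Σ = 163
Area = |Σ|/2 = 81.5.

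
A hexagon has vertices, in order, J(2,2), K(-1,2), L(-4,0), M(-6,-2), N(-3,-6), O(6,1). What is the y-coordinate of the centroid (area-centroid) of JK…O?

Apply Gauss's area formula. First the cross-terms c_i = x_i·y_{i+1} − x_{i+1}·y_i:
  6, 8, 8, 30, 33, 10  ⇒  2A = 95, A = 47.5.
Then Σ (y_i + y_{i+1})·c_i = -351, so ȳ = -351 / (6·47.5) = -117/95.

-117/95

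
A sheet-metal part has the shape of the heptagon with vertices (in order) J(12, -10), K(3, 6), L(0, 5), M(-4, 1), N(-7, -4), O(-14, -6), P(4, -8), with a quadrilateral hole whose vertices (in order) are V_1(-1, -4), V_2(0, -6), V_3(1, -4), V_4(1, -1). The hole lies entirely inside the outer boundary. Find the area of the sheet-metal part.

Outer boundary:
Σ = (102) + (15) + (20) + (23) + (-14) + (136) + (56) = 338
Area = |Σ|/2 = 169.
Hole:
Cross-terms: 6, 6, 3, -5  ⇒  Σ = 10
Area = |Σ|/2 = 5.
Net area = 169 − 5 = 164.

164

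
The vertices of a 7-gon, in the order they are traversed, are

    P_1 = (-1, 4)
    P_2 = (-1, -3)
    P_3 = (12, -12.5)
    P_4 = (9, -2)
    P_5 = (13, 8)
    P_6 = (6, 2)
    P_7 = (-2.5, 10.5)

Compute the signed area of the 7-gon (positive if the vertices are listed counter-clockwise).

144.25

Apply the shoelace formula: 2A = Σ (x_i·y_{i+1} − x_{i+1}·y_i), indices taken mod 7.
Σ = (7) + (48.5) + (88.5) + (98) + (-22) + (68) + (0.5) = 288.5
Signed area = Σ/2 = 144.25 (positive ⇒ counter-clockwise traversal).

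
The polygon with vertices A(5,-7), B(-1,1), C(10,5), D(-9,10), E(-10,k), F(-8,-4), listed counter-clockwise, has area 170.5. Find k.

The doubled signed area Σ (x_i y_{i+1} − x_{i+1} y_i) is linear in k.
With k=0 it equals 344; the coefficient of k is -1 (from the two edges through E).
So -1·k + 344 = 2·170.5 = 341 ⇒ k = 3.

3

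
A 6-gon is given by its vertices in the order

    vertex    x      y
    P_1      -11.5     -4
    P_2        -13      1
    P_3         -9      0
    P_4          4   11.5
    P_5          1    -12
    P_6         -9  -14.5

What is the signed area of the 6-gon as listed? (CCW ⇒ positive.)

Apply the shoelace (surveyor's) formula: 2A = Σ (x_i·y_{i+1} − x_{i+1}·y_i), indices taken mod 6.
Σ = (-63.5) + (9) + (-103.5) + (-59.5) + (-122.5) + (-130.75) = -470.75
Signed area = Σ/2 = -235.375 (negative ⇒ clockwise traversal).

-235.375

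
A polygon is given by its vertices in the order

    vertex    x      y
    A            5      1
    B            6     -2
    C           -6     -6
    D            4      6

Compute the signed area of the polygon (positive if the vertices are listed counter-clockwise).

-51

Σ = (-16) + (-48) + (-12) + (-26) = -102
Signed area = Σ/2 = -51 (negative ⇒ clockwise traversal).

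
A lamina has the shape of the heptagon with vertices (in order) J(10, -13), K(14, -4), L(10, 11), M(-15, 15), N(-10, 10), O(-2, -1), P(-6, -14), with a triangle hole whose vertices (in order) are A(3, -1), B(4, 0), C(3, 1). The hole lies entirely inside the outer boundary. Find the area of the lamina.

459.5

Outer boundary:
J→K: (10)(-4) − (14)(-13) = 142
K→L: (14)(11) − (10)(-4) = 194
L→M: (10)(15) − (-15)(11) = 315
M→N: (-15)(10) − (-10)(15) = 0
N→O: (-10)(-1) − (-2)(10) = 30
O→P: (-2)(-14) − (-6)(-1) = 22
P→J: (-6)(-13) − (10)(-14) = 218
Σ = 921
Area = |Σ|/2 = 460.5.
Hole:
Apply the surveyor's formula: 2A = Σ (x_i·y_{i+1} − x_{i+1}·y_i), indices taken mod 3.
Σ = (4) + (4) + (-6) = 2
Area = |Σ|/2 = 1.
Net area = 460.5 − 1 = 459.5.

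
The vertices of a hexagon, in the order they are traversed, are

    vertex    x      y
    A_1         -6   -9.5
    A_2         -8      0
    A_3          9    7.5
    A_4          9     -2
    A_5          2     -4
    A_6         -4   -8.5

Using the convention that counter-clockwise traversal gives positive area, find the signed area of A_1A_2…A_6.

-149.75

Apply the surveyor's formula: 2A = Σ (x_i·y_{i+1} − x_{i+1}·y_i), indices taken mod 6.
Cross-terms: -76, -60, -85.5, -32, -33, -13  ⇒  Σ = -299.5
Signed area = Σ/2 = -149.75 (negative ⇒ clockwise traversal).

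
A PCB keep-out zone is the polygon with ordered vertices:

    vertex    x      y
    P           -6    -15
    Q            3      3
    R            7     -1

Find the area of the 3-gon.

54

Apply the shoelace (surveyor's) formula: 2A = Σ (x_i·y_{i+1} − x_{i+1}·y_i), indices taken mod 3.
Cross-terms: 27, -24, -111  ⇒  Σ = -108
Area = |Σ|/2 = 54.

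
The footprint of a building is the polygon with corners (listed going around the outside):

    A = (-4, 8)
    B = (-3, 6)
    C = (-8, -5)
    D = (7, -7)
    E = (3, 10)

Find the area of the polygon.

154.5

Apply the shoelace formula: 2A = Σ (x_i·y_{i+1} − x_{i+1}·y_i), indices taken mod 5.
Σ = (0) + (63) + (91) + (91) + (64) = 309
Area = |Σ|/2 = 154.5.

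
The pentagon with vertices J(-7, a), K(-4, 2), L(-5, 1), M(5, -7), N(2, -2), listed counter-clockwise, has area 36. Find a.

The doubled signed area Σ (x_i y_{i+1} − x_{i+1} y_i) is linear in a.
With a=0 it equals 12; the coefficient of a is 6 (from the two edges through J).
So 6·a + 12 = 2·36 = 72 ⇒ a = 10.

10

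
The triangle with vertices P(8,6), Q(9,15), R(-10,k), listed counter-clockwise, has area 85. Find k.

The doubled signed area Σ (x_i y_{i+1} − x_{i+1} y_i) is linear in k.
With k=0 it equals 156; the coefficient of k is 1 (from the two edges through R).
So 1·k + 156 = 2·85 = 170 ⇒ k = 14.

14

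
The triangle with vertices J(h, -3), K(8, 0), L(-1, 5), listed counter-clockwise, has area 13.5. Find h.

The doubled signed area Σ (x_i y_{i+1} − x_{i+1} y_i) is linear in h.
With h=0 it equals 67; the coefficient of h is -5 (from the two edges through J).
So -5·h + 67 = 2·13.5 = 27 ⇒ h = 8.

8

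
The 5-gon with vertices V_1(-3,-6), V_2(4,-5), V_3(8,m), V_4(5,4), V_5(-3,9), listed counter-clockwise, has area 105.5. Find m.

2

Write out the shoelace sum; only the two edges meeting at V_3 involve m:
2·Area = [(4·m − 8·(-5)) + (8·4 − 5·m)] + 141
       = -1·m + 213 = 211
⇒ m = 2.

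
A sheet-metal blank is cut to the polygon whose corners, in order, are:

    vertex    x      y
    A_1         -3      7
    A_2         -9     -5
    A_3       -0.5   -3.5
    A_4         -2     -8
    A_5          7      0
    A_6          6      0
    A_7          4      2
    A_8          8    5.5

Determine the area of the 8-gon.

Apply Gauss's area formula: 2A = Σ (x_i·y_{i+1} − x_{i+1}·y_i), indices taken mod 8.
Cross-terms: 78, 29, -3, 56, 0, 12, 6, 72.5  ⇒  Σ = 250.5
Area = |Σ|/2 = 125.25.

125.25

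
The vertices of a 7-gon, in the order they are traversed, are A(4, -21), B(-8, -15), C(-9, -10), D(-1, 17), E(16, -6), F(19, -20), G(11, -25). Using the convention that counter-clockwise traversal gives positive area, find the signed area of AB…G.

-652

Σ = (-228) + (-55) + (-163) + (-266) + (-206) + (-255) + (-131) = -1304
Signed area = Σ/2 = -652 (negative ⇒ clockwise traversal).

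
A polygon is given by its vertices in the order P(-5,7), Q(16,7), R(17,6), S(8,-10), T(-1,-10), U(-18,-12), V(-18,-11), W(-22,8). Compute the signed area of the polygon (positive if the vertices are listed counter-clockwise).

P→Q: (-5)(7) − (16)(7) = -147
Q→R: (16)(6) − (17)(7) = -23
R→S: (17)(-10) − (8)(6) = -218
S→T: (8)(-10) − (-1)(-10) = -90
T→U: (-1)(-12) − (-18)(-10) = -168
U→V: (-18)(-11) − (-18)(-12) = -18
V→W: (-18)(8) − (-22)(-11) = -386
W→P: (-22)(7) − (-5)(8) = -114
Σ = -1164
Signed area = Σ/2 = -582 (negative ⇒ clockwise traversal).

-582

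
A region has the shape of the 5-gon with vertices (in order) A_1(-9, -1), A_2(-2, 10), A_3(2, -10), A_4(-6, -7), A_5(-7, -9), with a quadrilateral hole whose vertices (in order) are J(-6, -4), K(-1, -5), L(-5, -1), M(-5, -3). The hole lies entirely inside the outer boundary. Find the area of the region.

110.5

Outer boundary:
A_1→A_2: (-9)(10) − (-2)(-1) = -92
A_2→A_3: (-2)(-10) − (2)(10) = 0
A_3→A_4: (2)(-7) − (-6)(-10) = -74
A_4→A_5: (-6)(-9) − (-7)(-7) = 5
A_5→A_1: (-7)(-1) − (-9)(-9) = -74
Σ = -235
Area = |Σ|/2 = 117.5.
Hole:
J→K: (-6)(-5) − (-1)(-4) = 26
K→L: (-1)(-1) − (-5)(-5) = -24
L→M: (-5)(-3) − (-5)(-1) = 10
M→J: (-5)(-4) − (-6)(-3) = 2
Σ = 14
Area = |Σ|/2 = 7.
Net area = 117.5 − 7 = 110.5.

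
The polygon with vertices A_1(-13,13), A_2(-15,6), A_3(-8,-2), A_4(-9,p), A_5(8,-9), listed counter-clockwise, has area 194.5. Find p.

Write out the shoelace sum; only the two edges meeting at A_4 involve p:
2·Area = [((-8)·p − (-9)·(-2)) + ((-9)·(-9) − 8·p)] + 182
       = -16·p + 245 = 389
⇒ p = -9.

-9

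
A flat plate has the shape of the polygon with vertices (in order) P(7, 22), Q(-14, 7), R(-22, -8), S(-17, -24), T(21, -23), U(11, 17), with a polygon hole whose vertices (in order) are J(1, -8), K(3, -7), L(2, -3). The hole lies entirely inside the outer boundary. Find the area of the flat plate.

1317

Outer boundary:
Apply the surveyor's formula: 2A = Σ (x_i·y_{i+1} − x_{i+1}·y_i), indices taken mod 6.
P→Q: (7)(7) − (-14)(22) = 357
Q→R: (-14)(-8) − (-22)(7) = 266
R→S: (-22)(-24) − (-17)(-8) = 392
S→T: (-17)(-23) − (21)(-24) = 895
T→U: (21)(17) − (11)(-23) = 610
U→P: (11)(22) − (7)(17) = 123
Σ = 2643
Area = |Σ|/2 = 1321.5.
Hole:
Apply the shoelace formula: 2A = Σ (x_i·y_{i+1} − x_{i+1}·y_i), indices taken mod 3.
J→K: (1)(-7) − (3)(-8) = 17
K→L: (3)(-3) − (2)(-7) = 5
L→J: (2)(-8) − (1)(-3) = -13
Σ = 9
Area = |Σ|/2 = 4.5.
Net area = 1321.5 − 4.5 = 1317.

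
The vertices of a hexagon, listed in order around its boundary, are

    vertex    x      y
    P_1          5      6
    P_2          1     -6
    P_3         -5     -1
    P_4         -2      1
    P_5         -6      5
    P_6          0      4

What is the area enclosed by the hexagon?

61

Apply the shoelace formula: 2A = Σ (x_i·y_{i+1} − x_{i+1}·y_i), indices taken mod 6.
Σ = (-36) + (-31) + (-7) + (-4) + (-24) + (-20) = -122
Area = |Σ|/2 = 61.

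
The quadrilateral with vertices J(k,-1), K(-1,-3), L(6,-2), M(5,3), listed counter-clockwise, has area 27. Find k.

Write out the shoelace sum; only the two edges meeting at J involve k:
2·Area = [(5·(-1) − k·3) + (k·(-3) − (-1)·(-1))] + 48
       = -6·k + 42 = 54
⇒ k = -2.

-2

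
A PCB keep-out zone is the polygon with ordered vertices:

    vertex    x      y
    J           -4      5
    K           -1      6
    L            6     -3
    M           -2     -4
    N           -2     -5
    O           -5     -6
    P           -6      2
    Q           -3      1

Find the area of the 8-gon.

75

Apply the shoelace (surveyor's) formula: 2A = Σ (x_i·y_{i+1} − x_{i+1}·y_i), indices taken mod 8.
Cross-terms: -19, -33, -30, 2, -13, -46, 0, -11  ⇒  Σ = -150
Area = |Σ|/2 = 75.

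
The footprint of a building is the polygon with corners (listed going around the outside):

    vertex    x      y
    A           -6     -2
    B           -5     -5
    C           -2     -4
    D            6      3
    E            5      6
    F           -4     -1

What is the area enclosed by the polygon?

45

Apply the shoelace (surveyor's) formula: 2A = Σ (x_i·y_{i+1} − x_{i+1}·y_i), indices taken mod 6.
Σ = (20) + (10) + (18) + (21) + (19) + (2) = 90
Area = |Σ|/2 = 45.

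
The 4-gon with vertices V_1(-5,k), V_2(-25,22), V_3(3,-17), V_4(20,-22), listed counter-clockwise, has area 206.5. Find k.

0

The doubled signed area Σ (x_i y_{i+1} − x_{i+1} y_i) is linear in k.
With k=0 it equals 413; the coefficient of k is 45 (from the two edges through V_1).
So 45·k + 413 = 2·206.5 = 413 ⇒ k = 0.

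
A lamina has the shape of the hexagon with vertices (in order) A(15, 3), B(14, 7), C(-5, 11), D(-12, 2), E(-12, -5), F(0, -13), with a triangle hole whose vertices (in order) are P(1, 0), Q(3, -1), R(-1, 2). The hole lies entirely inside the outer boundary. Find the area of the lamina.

Outer boundary:
Apply Gauss's area formula: 2A = Σ (x_i·y_{i+1} − x_{i+1}·y_i), indices taken mod 6.
Cross-terms: 63, 189, 122, 84, 156, 195  ⇒  Σ = 809
Area = |Σ|/2 = 404.5.
Hole:
Σ = (-1) + (5) + (-2) = 2
Area = |Σ|/2 = 1.
Net area = 404.5 − 1 = 403.5.

403.5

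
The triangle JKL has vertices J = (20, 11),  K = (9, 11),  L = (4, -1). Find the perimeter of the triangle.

|JK| = √((-11)² + (0)²) = √121 = 11
|KL| = √((-5)² + (-12)²) = √169 = 13
|LJ| = √((16)² + (12)²) = √400 = 20
Perimeter = 11 + 13 + 20 = 44.

44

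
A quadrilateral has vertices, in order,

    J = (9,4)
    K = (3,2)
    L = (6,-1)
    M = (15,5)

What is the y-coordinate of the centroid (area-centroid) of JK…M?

Apply Gauss's area formula. First the cross-terms c_i = x_i·y_{i+1} − x_{i+1}·y_i:
  6, -15, 45, 15  ⇒  2A = 51, A = 25.5.
Then Σ (y_i + y_{i+1})·c_i = 336, so ȳ = 336 / (6·25.5) = 112/51.

112/51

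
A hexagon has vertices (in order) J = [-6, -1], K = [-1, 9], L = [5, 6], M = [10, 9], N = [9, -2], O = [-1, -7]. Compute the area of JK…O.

J→K: (-6)(9) − (-1)(-1) = -55
K→L: (-1)(6) − (5)(9) = -51
L→M: (5)(9) − (10)(6) = -15
M→N: (10)(-2) − (9)(9) = -101
N→O: (9)(-7) − (-1)(-2) = -65
O→J: (-1)(-1) − (-6)(-7) = -41
Σ = -328
Area = |Σ|/2 = 164.

164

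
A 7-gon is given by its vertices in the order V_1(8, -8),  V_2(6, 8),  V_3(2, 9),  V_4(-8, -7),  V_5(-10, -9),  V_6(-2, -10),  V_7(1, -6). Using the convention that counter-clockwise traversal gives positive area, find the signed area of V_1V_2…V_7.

177

Apply the shoelace (surveyor's) formula: 2A = Σ (x_i·y_{i+1} − x_{i+1}·y_i), indices taken mod 7.
Σ = (112) + (38) + (58) + (2) + (82) + (22) + (40) = 354
Signed area = Σ/2 = 177 (positive ⇒ counter-clockwise traversal).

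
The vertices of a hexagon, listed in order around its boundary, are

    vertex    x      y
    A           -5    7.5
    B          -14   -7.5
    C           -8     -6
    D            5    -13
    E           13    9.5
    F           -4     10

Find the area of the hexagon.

Σ = (142.5) + (24) + (134) + (216.5) + (168) + (20) = 705
Area = |Σ|/2 = 352.5.

352.5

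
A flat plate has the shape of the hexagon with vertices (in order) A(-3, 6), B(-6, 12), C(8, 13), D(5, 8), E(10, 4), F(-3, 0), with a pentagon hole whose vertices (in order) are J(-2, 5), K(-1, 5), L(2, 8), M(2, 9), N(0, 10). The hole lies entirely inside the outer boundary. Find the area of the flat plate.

111

Outer boundary:
Σ = (0) + (-174) + (-1) + (-60) + (12) + (-18) = -241
Area = |Σ|/2 = 120.5.
Hole:
Σ = (-5) + (-18) + (2) + (20) + (20) = 19
Area = |Σ|/2 = 9.5.
Net area = 120.5 − 9.5 = 111.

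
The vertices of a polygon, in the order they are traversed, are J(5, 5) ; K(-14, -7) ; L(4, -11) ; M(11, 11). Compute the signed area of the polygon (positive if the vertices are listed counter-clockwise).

Σ = (35) + (182) + (165) + (0) = 382
Signed area = Σ/2 = 191 (positive ⇒ counter-clockwise traversal).

191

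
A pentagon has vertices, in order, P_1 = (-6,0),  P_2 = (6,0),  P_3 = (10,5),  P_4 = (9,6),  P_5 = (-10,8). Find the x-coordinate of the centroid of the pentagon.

Apply Gauss's area formula. First the cross-terms c_i = x_i·y_{i+1} − x_{i+1}·y_i:
  0, 30, 15, 132, 48  ⇒  2A = 225, A = 112.5.
Then Σ (x_i + x_{i+1})·c_i = -135, so x̄ = -135 / (6·112.5) = -0.2.

-0.2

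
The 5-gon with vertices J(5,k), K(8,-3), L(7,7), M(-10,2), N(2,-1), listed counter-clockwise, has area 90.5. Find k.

The doubled signed area Σ (x_i y_{i+1} − x_{i+1} y_i) is linear in k.
With k=0 it equals 157; the coefficient of k is -6 (from the two edges through J).
So -6·k + 157 = 2·90.5 = 181 ⇒ k = -4.

-4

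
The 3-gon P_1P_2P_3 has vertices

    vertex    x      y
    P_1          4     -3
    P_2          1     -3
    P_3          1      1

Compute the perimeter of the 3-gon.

12

|P_1P_2| = √((-3)² + (0)²) = √9 = 3
|P_2P_3| = √((0)² + (4)²) = √16 = 4
|P_3P_1| = √((3)² + (-4)²) = √25 = 5
Perimeter = 3 + 4 + 5 = 12.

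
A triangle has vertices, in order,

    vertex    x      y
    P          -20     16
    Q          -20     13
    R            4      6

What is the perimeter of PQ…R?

|PQ| = √((0)² + (-3)²) = √9 = 3
|QR| = √((24)² + (-7)²) = √625 = 25
|RP| = √((-24)² + (10)²) = √676 = 26
Perimeter = 3 + 25 + 26 = 54.

54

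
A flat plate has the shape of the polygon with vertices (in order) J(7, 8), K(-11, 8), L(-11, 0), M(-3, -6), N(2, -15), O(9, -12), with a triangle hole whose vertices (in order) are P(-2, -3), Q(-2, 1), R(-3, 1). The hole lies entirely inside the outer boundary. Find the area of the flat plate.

309

Outer boundary:
Apply the surveyor's formula: 2A = Σ (x_i·y_{i+1} − x_{i+1}·y_i), indices taken mod 6.
Σ = (144) + (88) + (66) + (57) + (111) + (156) = 622
Area = |Σ|/2 = 311.
Hole:
Cross-terms: -8, 1, 11  ⇒  Σ = 4
Area = |Σ|/2 = 2.
Net area = 311 − 2 = 309.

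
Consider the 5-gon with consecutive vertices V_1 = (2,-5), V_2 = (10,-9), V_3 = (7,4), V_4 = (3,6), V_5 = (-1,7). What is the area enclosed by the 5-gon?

V_1→V_2: (2)(-9) − (10)(-5) = 32
V_2→V_3: (10)(4) − (7)(-9) = 103
V_3→V_4: (7)(6) − (3)(4) = 30
V_4→V_5: (3)(7) − (-1)(6) = 27
V_5→V_1: (-1)(-5) − (2)(7) = -9
Σ = 183
Area = |Σ|/2 = 91.5.

91.5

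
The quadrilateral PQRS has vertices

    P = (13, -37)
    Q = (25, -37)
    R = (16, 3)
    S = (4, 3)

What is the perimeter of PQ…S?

106

|PQ| = √((12)² + (0)²) = √144 = 12
|QR| = √((-9)² + (40)²) = √1681 = 41
|RS| = √((-12)² + (0)²) = √144 = 12
|SP| = √((9)² + (-40)²) = √1681 = 41
Perimeter = 12 + 41 + 12 + 41 = 106.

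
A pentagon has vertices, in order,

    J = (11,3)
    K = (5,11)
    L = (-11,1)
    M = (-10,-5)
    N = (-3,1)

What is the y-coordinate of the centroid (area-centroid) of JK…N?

Apply the surveyor's formula. First the cross-terms c_i = x_i·y_{i+1} − x_{i+1}·y_i:
  106, 126, 65, -25, -20  ⇒  2A = 252, A = 126.
Then Σ (y_i + y_{i+1})·c_i = 2756, so ȳ = 2756 / (6·126) = 689/189.

689/189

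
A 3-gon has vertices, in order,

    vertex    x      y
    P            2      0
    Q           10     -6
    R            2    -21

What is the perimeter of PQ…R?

48

|PQ| = √((8)² + (-6)²) = √100 = 10
|QR| = √((-8)² + (-15)²) = √289 = 17
|RP| = √((0)² + (21)²) = √441 = 21
Perimeter = 10 + 17 + 21 = 48.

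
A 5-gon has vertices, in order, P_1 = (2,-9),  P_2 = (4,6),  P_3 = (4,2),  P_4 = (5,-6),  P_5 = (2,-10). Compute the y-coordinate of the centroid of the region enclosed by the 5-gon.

Apply the shoelace formula. First the cross-terms c_i = x_i·y_{i+1} − x_{i+1}·y_i:
  48, -16, -34, -38, 2  ⇒  2A = -38, A = -19.
Then Σ (y_i + y_{i+1})·c_i = 434, so ȳ = 434 / (6·(-19)) = -217/57.

-217/57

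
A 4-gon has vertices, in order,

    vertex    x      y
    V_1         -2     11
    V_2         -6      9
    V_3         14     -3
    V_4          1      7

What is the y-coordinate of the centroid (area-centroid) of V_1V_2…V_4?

53/9

Apply the shoelace (surveyor's) formula. First the cross-terms c_i = x_i·y_{i+1} − x_{i+1}·y_i:
  48, -108, 101, 25  ⇒  2A = 66, A = 33.
Then Σ (y_i + y_{i+1})·c_i = 1166, so ȳ = 1166 / (6·33) = 53/9.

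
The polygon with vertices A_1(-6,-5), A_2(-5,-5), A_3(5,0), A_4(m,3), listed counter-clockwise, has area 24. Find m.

Write out the shoelace sum; only the two edges meeting at A_4 involve m:
2·Area = [(5·3 − m·0) + (m·(-5) − (-6)·3)] + 30
       = -5·m + 63 = 48
⇒ m = 3.

3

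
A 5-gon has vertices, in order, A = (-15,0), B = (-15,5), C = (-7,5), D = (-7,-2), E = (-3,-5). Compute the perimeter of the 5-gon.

38

|AB| = √((0)² + (5)²) = √25 = 5
|BC| = √((8)² + (0)²) = √64 = 8
|CD| = √((0)² + (-7)²) = √49 = 7
|DE| = √((4)² + (-3)²) = √25 = 5
|EA| = √((-12)² + (5)²) = √169 = 13
Perimeter = 5 + 8 + 7 + 5 + 13 = 38.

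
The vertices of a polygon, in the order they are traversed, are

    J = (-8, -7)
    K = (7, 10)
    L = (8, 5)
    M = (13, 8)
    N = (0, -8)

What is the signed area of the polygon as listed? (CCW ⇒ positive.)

-122.5

Apply the shoelace formula: 2A = Σ (x_i·y_{i+1} − x_{i+1}·y_i), indices taken mod 5.
Σ = (-31) + (-45) + (-1) + (-104) + (-64) = -245
Signed area = Σ/2 = -122.5 (negative ⇒ clockwise traversal).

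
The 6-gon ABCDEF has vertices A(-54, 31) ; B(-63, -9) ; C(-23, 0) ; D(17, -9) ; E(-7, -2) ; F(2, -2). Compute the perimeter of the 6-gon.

222

|AB| = √((-9)² + (-40)²) = √1681 = 41
|BC| = √((40)² + (9)²) = √1681 = 41
|CD| = √((40)² + (-9)²) = √1681 = 41
|DE| = √((-24)² + (7)²) = √625 = 25
|EF| = √((9)² + (0)²) = √81 = 9
|FA| = √((-56)² + (33)²) = √4225 = 65
Perimeter = 41 + 41 + 41 + 25 + 9 + 65 = 222.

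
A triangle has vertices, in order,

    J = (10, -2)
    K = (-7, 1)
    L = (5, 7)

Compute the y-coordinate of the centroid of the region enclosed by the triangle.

2

Apply the shoelace (surveyor's) formula. First the cross-terms c_i = x_i·y_{i+1} − x_{i+1}·y_i:
  -4, -54, -80  ⇒  2A = -138, A = -69.
Then Σ (y_i + y_{i+1})·c_i = -828, so ȳ = -828 / (6·(-69)) = 2.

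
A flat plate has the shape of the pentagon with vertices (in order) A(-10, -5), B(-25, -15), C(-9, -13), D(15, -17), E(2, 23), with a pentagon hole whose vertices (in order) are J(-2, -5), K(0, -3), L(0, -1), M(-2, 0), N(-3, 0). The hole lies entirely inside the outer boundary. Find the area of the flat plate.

Outer boundary:
Apply the surveyor's formula: 2A = Σ (x_i·y_{i+1} − x_{i+1}·y_i), indices taken mod 5.
A→B: (-10)(-15) − (-25)(-5) = 25
B→C: (-25)(-13) − (-9)(-15) = 190
C→D: (-9)(-17) − (15)(-13) = 348
D→E: (15)(23) − (2)(-17) = 379
E→A: (2)(-5) − (-10)(23) = 220
Σ = 1162
Area = |Σ|/2 = 581.
Hole:
Apply the shoelace formula: 2A = Σ (x_i·y_{i+1} − x_{i+1}·y_i), indices taken mod 5.
Cross-terms: 6, 0, -2, 0, 15  ⇒  Σ = 19
Area = |Σ|/2 = 9.5.
Net area = 581 − 9.5 = 571.5.

571.5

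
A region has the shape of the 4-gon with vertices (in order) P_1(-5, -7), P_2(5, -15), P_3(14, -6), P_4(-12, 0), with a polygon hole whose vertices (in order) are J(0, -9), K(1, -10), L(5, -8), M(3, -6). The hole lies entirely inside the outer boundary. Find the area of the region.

Outer boundary:
Apply the shoelace formula: 2A = Σ (x_i·y_{i+1} − x_{i+1}·y_i), indices taken mod 4.
Σ = (110) + (180) + (-72) + (84) = 302
Area = |Σ|/2 = 151.
Hole:
Apply the surveyor's formula: 2A = Σ (x_i·y_{i+1} − x_{i+1}·y_i), indices taken mod 4.
Σ = (9) + (42) + (-6) + (-27) = 18
Area = |Σ|/2 = 9.
Net area = 151 − 9 = 142.

142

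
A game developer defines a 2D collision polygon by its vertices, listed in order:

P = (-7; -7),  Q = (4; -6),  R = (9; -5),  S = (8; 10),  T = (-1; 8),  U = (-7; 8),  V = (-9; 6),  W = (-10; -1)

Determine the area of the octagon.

Apply the surveyor's formula: 2A = Σ (x_i·y_{i+1} − x_{i+1}·y_i), indices taken mod 8.
Σ = (70) + (34) + (130) + (74) + (48) + (30) + (69) + (63) = 518
Area = |Σ|/2 = 259.

259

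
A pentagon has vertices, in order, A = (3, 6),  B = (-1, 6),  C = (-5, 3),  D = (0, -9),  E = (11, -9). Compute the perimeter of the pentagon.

|AB| = √((-4)² + (0)²) = √16 = 4
|BC| = √((-4)² + (-3)²) = √25 = 5
|CD| = √((5)² + (-12)²) = √169 = 13
|DE| = √((11)² + (0)²) = √121 = 11
|EA| = √((-8)² + (15)²) = √289 = 17
Perimeter = 4 + 5 + 13 + 11 + 17 = 50.

50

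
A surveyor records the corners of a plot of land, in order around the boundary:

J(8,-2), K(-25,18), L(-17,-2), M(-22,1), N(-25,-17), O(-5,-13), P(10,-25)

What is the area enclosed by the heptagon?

731.5

Apply the shoelace formula: 2A = Σ (x_i·y_{i+1} − x_{i+1}·y_i), indices taken mod 7.
Σ = (94) + (356) + (-61) + (399) + (240) + (255) + (180) = 1463
Area = |Σ|/2 = 731.5.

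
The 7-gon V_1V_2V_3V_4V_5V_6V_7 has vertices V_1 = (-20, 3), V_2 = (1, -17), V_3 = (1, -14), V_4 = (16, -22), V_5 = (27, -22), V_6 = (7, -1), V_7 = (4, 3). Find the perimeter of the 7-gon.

|V_1V_2| = √((21)² + (-20)²) = √841 = 29
|V_2V_3| = √((0)² + (3)²) = √9 = 3
|V_3V_4| = √((15)² + (-8)²) = √289 = 17
|V_4V_5| = √((11)² + (0)²) = √121 = 11
|V_5V_6| = √((-20)² + (21)²) = √841 = 29
|V_6V_7| = √((-3)² + (4)²) = √25 = 5
|V_7V_1| = √((-24)² + (0)²) = √576 = 24
Perimeter = 29 + 3 + 17 + 11 + 29 + 5 + 24 = 118.

118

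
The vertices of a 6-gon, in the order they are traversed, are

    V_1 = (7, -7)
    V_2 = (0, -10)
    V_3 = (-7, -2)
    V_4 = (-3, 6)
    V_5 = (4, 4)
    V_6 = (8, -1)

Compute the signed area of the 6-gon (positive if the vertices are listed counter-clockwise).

Apply the shoelace (surveyor's) formula: 2A = Σ (x_i·y_{i+1} − x_{i+1}·y_i), indices taken mod 6.
Σ = (-70) + (-70) + (-48) + (-36) + (-36) + (-49) = -309
Signed area = Σ/2 = -154.5 (negative ⇒ clockwise traversal).

-154.5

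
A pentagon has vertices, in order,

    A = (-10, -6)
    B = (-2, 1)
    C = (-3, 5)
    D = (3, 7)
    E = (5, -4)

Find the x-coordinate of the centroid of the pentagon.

Apply the shoelace (surveyor's) formula. First the cross-terms c_i = x_i·y_{i+1} − x_{i+1}·y_i:
  -22, -7, -36, -47, -70  ⇒  2A = -182, A = -91.
Then Σ (x_i + x_{i+1})·c_i = 273, so x̄ = 273 / (6·(-91)) = -0.5.

-0.5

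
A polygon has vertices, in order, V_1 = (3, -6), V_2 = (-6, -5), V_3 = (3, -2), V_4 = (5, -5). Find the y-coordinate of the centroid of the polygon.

Apply the shoelace formula. First the cross-terms c_i = x_i·y_{i+1} − x_{i+1}·y_i:
  -51, 27, -5, -15  ⇒  2A = -44, A = -22.
Then Σ (y_i + y_{i+1})·c_i = 572, so ȳ = 572 / (6·(-22)) = -13/3.

-13/3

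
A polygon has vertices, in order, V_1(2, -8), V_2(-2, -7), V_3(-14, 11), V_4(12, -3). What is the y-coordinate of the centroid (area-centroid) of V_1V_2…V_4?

-8/33

Apply the shoelace formula. First the cross-terms c_i = x_i·y_{i+1} − x_{i+1}·y_i:
  -30, -120, -90, -90  ⇒  2A = -330, A = -165.
Then Σ (y_i + y_{i+1})·c_i = 240, so ȳ = 240 / (6·(-165)) = -8/33.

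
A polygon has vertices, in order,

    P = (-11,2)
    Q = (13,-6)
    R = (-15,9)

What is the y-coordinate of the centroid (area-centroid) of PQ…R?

5/3

Apply the shoelace (surveyor's) formula. First the cross-terms c_i = x_i·y_{i+1} − x_{i+1}·y_i:
  40, 27, 69  ⇒  2A = 136, A = 68.
Then Σ (y_i + y_{i+1})·c_i = 680, so ȳ = 680 / (6·68) = 5/3.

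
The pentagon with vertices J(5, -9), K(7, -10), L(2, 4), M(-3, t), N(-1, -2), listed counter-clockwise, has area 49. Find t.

0

Write out the shoelace sum; only the two edges meeting at M involve t:
2·Area = [(2·t − (-3)·4) + ((-3)·(-2) − (-1)·t)] + 80
       = 3·t + 98 = 98
⇒ t = 0.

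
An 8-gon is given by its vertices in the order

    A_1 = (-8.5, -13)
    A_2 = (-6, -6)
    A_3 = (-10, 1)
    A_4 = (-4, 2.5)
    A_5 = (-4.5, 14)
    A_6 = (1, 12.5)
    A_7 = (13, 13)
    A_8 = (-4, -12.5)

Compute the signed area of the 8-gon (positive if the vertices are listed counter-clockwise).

-271.625

Apply the surveyor's formula: 2A = Σ (x_i·y_{i+1} − x_{i+1}·y_i), indices taken mod 8.
Σ = (-27) + (-66) + (-21) + (-44.75) + (-70.25) + (-149.5) + (-110.5) + (-54.25) = -543.25
Signed area = Σ/2 = -271.625 (negative ⇒ clockwise traversal).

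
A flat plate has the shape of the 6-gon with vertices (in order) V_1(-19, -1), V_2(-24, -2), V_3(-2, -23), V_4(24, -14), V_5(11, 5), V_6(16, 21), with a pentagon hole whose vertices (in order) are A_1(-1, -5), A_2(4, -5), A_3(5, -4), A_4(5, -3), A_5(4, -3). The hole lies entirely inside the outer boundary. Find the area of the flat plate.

Outer boundary:
Σ = (14) + (548) + (580) + (274) + (151) + (383) = 1950
Area = |Σ|/2 = 975.
Hole:
Cross-terms: 25, 9, 5, -3, -23  ⇒  Σ = 13
Area = |Σ|/2 = 6.5.
Net area = 975 − 6.5 = 968.5.

968.5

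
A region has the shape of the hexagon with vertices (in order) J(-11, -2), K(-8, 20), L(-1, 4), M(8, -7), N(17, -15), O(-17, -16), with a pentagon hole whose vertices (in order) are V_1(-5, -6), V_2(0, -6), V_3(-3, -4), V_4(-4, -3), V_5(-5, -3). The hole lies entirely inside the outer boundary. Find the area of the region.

463

Outer boundary:
Σ = (-236) + (-12) + (-25) + (-1) + (-527) + (-142) = -943
Area = |Σ|/2 = 471.5.
Hole:
Apply the shoelace formula: 2A = Σ (x_i·y_{i+1} − x_{i+1}·y_i), indices taken mod 5.
Σ = (30) + (-18) + (-7) + (-3) + (15) = 17
Area = |Σ|/2 = 8.5.
Net area = 471.5 − 8.5 = 463.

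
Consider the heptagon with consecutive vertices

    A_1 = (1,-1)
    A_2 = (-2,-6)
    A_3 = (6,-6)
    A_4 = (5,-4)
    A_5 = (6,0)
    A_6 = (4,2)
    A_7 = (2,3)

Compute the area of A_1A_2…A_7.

Apply the shoelace formula: 2A = Σ (x_i·y_{i+1} − x_{i+1}·y_i), indices taken mod 7.
A_1→A_2: (1)(-6) − (-2)(-1) = -8
A_2→A_3: (-2)(-6) − (6)(-6) = 48
A_3→A_4: (6)(-4) − (5)(-6) = 6
A_4→A_5: (5)(0) − (6)(-4) = 24
A_5→A_6: (6)(2) − (4)(0) = 12
A_6→A_7: (4)(3) − (2)(2) = 8
A_7→A_1: (2)(-1) − (1)(3) = -5
Σ = 85
Area = |Σ|/2 = 42.5.

42.5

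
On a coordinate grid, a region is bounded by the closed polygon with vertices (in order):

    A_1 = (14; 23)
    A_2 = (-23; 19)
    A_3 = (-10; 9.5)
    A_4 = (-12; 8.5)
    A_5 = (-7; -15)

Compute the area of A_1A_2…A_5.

Apply the surveyor's formula: 2A = Σ (x_i·y_{i+1} − x_{i+1}·y_i), indices taken mod 5.
Cross-terms: 795, -28.5, 29, 239.5, 49  ⇒  Σ = 1084
Area = |Σ|/2 = 542.

542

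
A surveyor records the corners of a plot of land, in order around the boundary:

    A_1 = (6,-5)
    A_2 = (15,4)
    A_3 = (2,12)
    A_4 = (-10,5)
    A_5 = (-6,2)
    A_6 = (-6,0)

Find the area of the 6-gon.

Cross-terms: 99, 172, 130, 10, 12, 30  ⇒  Σ = 453
Area = |Σ|/2 = 226.5.

226.5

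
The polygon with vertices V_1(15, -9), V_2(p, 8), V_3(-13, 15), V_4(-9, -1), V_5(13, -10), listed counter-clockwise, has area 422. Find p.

14

Write out the shoelace sum; only the two edges meeting at V_2 involve p:
2·Area = [(15·8 − p·(-9)) + (p·15 − (-13)·8)] + 284
       = 24·p + 508 = 844
⇒ p = 14.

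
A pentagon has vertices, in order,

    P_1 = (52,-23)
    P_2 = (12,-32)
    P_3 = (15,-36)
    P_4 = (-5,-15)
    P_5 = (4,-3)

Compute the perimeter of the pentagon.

|P_1P_2| = √((-40)² + (-9)²) = √1681 = 41
|P_2P_3| = √((3)² + (-4)²) = √25 = 5
|P_3P_4| = √((-20)² + (21)²) = √841 = 29
|P_4P_5| = √((9)² + (12)²) = √225 = 15
|P_5P_1| = √((48)² + (-20)²) = √2704 = 52
Perimeter = 41 + 5 + 29 + 15 + 52 = 142.

142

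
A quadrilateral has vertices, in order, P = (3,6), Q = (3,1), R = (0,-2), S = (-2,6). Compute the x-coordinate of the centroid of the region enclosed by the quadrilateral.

Apply the shoelace (surveyor's) formula. First the cross-terms c_i = x_i·y_{i+1} − x_{i+1}·y_i:
  -15, -6, -4, -30  ⇒  2A = -55, A = -27.5.
Then Σ (x_i + x_{i+1})·c_i = -130, so x̄ = -130 / (6·(-27.5)) = 26/33.

26/33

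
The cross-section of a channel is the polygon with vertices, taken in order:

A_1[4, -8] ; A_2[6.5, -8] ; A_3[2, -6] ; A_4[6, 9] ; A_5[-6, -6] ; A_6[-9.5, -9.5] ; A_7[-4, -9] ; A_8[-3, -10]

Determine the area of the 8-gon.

96.75

Σ = (20) + (-23) + (54) + (18) + (0) + (47.5) + (13) + (64) = 193.5
Area = |Σ|/2 = 96.75.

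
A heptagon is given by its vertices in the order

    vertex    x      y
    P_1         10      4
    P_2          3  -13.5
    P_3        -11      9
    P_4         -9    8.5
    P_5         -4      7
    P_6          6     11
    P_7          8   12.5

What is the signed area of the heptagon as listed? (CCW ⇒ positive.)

Cross-terms: -147, -121.5, -12.5, -29, -86, -13, -93  ⇒  Σ = -502
Signed area = Σ/2 = -251 (negative ⇒ clockwise traversal).

-251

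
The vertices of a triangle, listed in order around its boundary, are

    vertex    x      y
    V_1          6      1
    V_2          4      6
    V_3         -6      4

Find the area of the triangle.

Apply the shoelace formula: 2A = Σ (x_i·y_{i+1} − x_{i+1}·y_i), indices taken mod 3.
Σ = (32) + (52) + (-30) = 54
Area = |Σ|/2 = 27.

27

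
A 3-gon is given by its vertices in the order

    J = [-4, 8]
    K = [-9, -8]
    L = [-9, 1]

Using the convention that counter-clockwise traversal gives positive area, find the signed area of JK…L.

-22.5

Cross-terms: 104, -81, -68  ⇒  Σ = -45
Signed area = Σ/2 = -22.5 (negative ⇒ clockwise traversal).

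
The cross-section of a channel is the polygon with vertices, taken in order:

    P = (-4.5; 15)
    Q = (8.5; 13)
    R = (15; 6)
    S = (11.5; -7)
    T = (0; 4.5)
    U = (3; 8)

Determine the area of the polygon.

192.375

Σ = (-186) + (-144) + (-174) + (51.75) + (-13.5) + (81) = -384.75
Area = |Σ|/2 = 192.375.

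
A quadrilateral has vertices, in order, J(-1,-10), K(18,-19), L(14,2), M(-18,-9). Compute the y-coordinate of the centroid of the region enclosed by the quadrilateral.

Apply Gauss's area formula. First the cross-terms c_i = x_i·y_{i+1} − x_{i+1}·y_i:
  199, 302, -90, 171  ⇒  2A = 582, A = 291.
Then Σ (y_i + y_{i+1})·c_i = -13524, so ȳ = -13524 / (6·291) = -2254/291.

-2254/291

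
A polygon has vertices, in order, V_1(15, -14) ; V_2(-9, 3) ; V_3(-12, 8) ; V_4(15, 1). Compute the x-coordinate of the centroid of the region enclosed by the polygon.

Apply the surveyor's formula. First the cross-terms c_i = x_i·y_{i+1} − x_{i+1}·y_i:
  -81, -36, -132, -225  ⇒  2A = -474, A = -237.
Then Σ (x_i + x_{i+1})·c_i = -6876, so x̄ = -6876 / (6·(-237)) = 382/79.

382/79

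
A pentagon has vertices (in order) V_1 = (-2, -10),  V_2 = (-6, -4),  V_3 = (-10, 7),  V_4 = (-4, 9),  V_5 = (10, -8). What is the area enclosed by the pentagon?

V_1→V_2: (-2)(-4) − (-6)(-10) = -52
V_2→V_3: (-6)(7) − (-10)(-4) = -82
V_3→V_4: (-10)(9) − (-4)(7) = -62
V_4→V_5: (-4)(-8) − (10)(9) = -58
V_5→V_1: (10)(-10) − (-2)(-8) = -116
Σ = -370
Area = |Σ|/2 = 185.

185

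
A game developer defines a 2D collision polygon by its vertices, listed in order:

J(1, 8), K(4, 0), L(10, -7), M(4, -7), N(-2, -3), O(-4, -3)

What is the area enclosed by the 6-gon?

Σ = (-32) + (-28) + (-42) + (-26) + (-6) + (-29) = -163
Area = |Σ|/2 = 81.5.

81.5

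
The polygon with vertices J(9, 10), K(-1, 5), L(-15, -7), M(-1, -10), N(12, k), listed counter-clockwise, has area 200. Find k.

12

The doubled signed area Σ (x_i y_{i+1} − x_{i+1} y_i) is linear in k.
With k=0 it equals 520; the coefficient of k is -10 (from the two edges through N).
So -10·k + 520 = 2·200 = 400 ⇒ k = 12.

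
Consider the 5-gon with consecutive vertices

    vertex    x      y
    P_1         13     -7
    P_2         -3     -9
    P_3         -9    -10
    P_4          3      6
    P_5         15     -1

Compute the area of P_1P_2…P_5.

Apply Gauss's area formula: 2A = Σ (x_i·y_{i+1} − x_{i+1}·y_i), indices taken mod 5.
P_1→P_2: (13)(-9) − (-3)(-7) = -138
P_2→P_3: (-3)(-10) − (-9)(-9) = -51
P_3→P_4: (-9)(6) − (3)(-10) = -24
P_4→P_5: (3)(-1) − (15)(6) = -93
P_5→P_1: (15)(-7) − (13)(-1) = -92
Σ = -398
Area = |Σ|/2 = 199.

199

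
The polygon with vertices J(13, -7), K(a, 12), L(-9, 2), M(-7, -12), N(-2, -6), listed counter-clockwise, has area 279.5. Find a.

7

The doubled signed area Σ (x_i y_{i+1} − x_{i+1} y_i) is linear in a.
With a=0 it equals 496; the coefficient of a is 9 (from the two edges through K).
So 9·a + 496 = 2·279.5 = 559 ⇒ a = 7.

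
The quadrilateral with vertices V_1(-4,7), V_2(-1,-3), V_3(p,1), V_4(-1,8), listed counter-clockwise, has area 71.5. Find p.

The doubled signed area Σ (x_i y_{i+1} − x_{i+1} y_i) is linear in p.
With p=0 it equals 44; the coefficient of p is 11 (from the two edges through V_3).
So 11·p + 44 = 2·71.5 = 143 ⇒ p = 9.

9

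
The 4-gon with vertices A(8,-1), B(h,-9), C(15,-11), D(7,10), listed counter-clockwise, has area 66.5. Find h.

The doubled signed area Σ (x_i y_{i+1} − x_{i+1} y_i) is linear in h.
With h=0 it equals 203; the coefficient of h is -10 (from the two edges through B).
So -10·h + 203 = 2·66.5 = 133 ⇒ h = 7.

7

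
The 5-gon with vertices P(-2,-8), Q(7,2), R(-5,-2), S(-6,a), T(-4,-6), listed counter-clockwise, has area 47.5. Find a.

-3

Write out the shoelace sum; only the two edges meeting at S involve a:
2·Area = [((-5)·a − (-6)·(-2)) + ((-6)·(-6) − (-4)·a)] + 68
       = -1·a + 92 = 95
⇒ a = -3.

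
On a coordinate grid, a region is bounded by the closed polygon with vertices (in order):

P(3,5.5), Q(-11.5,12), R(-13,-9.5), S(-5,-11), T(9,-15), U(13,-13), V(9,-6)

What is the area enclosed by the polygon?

Apply the shoelace (surveyor's) formula: 2A = Σ (x_i·y_{i+1} − x_{i+1}·y_i), indices taken mod 7.
Σ = (99.25) + (265.25) + (95.5) + (174) + (78) + (39) + (67.5) = 818.5
Area = |Σ|/2 = 409.25.

409.25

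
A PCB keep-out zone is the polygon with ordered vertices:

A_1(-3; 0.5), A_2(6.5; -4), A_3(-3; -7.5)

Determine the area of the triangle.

Apply the surveyor's formula: 2A = Σ (x_i·y_{i+1} − x_{i+1}·y_i), indices taken mod 3.
A_1→A_2: (-3)(-4) − (6.5)(0.5) = 8.75
A_2→A_3: (6.5)(-7.5) − (-3)(-4) = -60.75
A_3→A_1: (-3)(0.5) − (-3)(-7.5) = -24
Σ = -76
Area = |Σ|/2 = 38.

38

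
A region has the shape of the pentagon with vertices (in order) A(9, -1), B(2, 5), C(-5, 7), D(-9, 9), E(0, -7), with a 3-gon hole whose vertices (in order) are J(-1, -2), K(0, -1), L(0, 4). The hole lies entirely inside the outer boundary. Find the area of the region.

Outer boundary:
Apply the shoelace formula: 2A = Σ (x_i·y_{i+1} − x_{i+1}·y_i), indices taken mod 5.
Σ = (47) + (39) + (18) + (63) + (63) = 230
Area = |Σ|/2 = 115.
Hole:
J→K: (-1)(-1) − (0)(-2) = 1
K→L: (0)(4) − (0)(-1) = 0
L→J: (0)(-2) − (-1)(4) = 4
Σ = 5
Area = |Σ|/2 = 2.5.
Net area = 115 − 2.5 = 112.5.

112.5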